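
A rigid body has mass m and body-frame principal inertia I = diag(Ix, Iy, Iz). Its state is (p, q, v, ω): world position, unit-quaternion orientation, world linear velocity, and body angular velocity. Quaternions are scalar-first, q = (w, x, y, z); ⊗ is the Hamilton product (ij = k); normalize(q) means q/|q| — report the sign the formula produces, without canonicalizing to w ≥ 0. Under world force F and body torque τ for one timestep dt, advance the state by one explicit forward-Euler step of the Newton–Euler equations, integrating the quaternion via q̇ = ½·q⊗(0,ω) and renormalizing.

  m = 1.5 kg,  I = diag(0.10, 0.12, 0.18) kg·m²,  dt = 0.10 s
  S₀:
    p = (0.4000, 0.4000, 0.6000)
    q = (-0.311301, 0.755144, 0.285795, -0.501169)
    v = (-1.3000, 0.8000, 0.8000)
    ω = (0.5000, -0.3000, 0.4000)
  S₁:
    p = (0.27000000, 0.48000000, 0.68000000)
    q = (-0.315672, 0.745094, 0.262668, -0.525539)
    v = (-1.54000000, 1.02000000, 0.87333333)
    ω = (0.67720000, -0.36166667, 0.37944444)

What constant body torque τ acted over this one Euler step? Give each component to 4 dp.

ω₁ − ω₀ = (0.17720000, -0.06166667, -0.02055556)
ω₀×(Iω₀) = (-0.0072, -0.0160, -0.0030)
I·α + gyro = (0.1700, -0.0900, -0.0400)

τ = (0.1700, -0.0900, -0.0400)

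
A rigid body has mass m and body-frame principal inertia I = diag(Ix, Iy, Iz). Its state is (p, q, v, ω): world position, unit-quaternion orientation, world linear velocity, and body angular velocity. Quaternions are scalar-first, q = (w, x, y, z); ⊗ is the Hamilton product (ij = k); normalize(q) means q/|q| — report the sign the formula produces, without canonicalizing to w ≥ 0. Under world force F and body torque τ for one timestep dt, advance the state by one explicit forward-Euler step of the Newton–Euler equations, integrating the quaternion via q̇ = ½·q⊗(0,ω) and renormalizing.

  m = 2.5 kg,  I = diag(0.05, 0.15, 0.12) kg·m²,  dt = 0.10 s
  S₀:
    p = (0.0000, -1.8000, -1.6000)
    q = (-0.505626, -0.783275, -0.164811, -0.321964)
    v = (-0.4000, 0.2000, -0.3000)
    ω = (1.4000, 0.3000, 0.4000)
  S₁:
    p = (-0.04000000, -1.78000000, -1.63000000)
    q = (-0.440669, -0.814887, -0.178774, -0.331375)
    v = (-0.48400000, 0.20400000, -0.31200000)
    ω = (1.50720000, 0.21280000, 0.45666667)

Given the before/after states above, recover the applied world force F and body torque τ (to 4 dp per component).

ω₁ − ω₀ = (0.10720000, -0.08720000, 0.05666667)
I·α + gyro = (0.0500, -0.1700, 0.1100)
Δv = v₁−v₀ = (-0.08400000, 0.00400000, -0.01200000)
applied force F = (-2.1000, 0.1000, -0.3000)

F = (-2.1000, 0.1000, -0.3000)
τ = (0.0500, -0.1700, 0.1100)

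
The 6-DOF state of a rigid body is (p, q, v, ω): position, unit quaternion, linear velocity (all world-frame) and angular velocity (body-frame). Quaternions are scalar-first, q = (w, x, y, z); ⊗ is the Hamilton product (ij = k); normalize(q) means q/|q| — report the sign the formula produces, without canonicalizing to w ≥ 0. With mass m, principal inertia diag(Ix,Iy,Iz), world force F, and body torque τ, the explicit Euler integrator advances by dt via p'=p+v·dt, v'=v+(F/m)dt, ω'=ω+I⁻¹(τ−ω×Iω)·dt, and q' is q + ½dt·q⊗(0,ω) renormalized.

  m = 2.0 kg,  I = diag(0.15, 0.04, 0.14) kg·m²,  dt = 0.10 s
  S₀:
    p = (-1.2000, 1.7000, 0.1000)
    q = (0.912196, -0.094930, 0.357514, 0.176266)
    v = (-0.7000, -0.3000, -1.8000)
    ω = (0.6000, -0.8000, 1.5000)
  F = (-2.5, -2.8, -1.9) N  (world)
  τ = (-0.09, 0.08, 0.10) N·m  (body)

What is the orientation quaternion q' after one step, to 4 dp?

Hamilton product q⊗(0,ω) = (0.0785702, 1.2246014, -0.4816022, 1.2297296)
q + ½dt·q⊗(0,ω), renormalized = (0.9124, -0.0336, 0.3321, 0.2368)

q' = (0.9124, -0.0336, 0.3321, 0.2368)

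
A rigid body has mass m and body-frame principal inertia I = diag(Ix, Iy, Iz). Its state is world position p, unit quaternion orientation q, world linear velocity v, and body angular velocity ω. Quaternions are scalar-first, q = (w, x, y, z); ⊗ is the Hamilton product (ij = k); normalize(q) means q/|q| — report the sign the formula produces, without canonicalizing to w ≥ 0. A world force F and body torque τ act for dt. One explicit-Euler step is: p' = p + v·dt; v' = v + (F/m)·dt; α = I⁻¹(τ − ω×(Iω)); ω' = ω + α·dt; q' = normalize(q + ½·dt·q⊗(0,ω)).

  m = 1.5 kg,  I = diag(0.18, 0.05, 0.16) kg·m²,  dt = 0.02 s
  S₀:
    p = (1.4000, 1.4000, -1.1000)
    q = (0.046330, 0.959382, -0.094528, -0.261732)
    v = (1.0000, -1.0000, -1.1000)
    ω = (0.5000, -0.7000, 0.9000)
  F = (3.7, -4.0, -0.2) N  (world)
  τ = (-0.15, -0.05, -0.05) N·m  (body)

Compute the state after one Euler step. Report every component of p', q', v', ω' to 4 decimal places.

α = I⁻¹(τ − ω×Iω) = (-0.4483, -1.1800, -0.5969)
ω + α·dt = (0.4910, -0.7236, 0.8881)
Hamilton product q⊗(0,ω) = (-0.3103018, -0.2451226, -1.0267408, -0.5826064)
q + ½dt·q⊗(0,ω), renormalized = (0.0432, 0.9569, -0.1048, -0.2675)
a = F/m = (2.4667, -2.6667, -0.1333)
p + v·dt = (1.4200, 1.3800, -1.1220)
v' = v + a·dt = (1.0493, -1.0533, -1.1027)

p' = (1.4200, 1.3800, -1.1220)
q' = (0.0432, 0.9569, -0.1048, -0.2675)
v' = (1.0493, -1.0533, -1.1027)
ω' = (0.4910, -0.7236, 0.8881)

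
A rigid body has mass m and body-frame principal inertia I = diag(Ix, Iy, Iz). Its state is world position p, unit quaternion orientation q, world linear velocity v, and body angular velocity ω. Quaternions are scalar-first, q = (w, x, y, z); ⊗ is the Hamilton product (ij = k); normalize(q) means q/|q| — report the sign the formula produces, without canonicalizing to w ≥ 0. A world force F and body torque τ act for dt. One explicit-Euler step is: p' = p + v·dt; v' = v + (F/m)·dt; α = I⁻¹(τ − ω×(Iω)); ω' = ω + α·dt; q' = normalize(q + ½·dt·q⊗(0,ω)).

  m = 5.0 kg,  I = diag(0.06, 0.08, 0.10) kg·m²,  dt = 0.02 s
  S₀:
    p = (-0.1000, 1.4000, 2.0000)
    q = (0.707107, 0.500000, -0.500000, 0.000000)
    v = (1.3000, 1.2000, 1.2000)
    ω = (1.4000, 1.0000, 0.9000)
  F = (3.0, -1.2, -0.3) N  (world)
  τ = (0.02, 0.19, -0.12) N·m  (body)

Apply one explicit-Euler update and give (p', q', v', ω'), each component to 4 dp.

p' = (-0.0740, 1.4240, 2.0240)
q' = (0.7050, 0.5053, -0.4973, 0.0184)
v' = (1.3120, 1.1952, 1.1988)
ω' = (1.4007, 1.0601, 0.8704)

(τ − ω×Iω)/I = (0.0333, 3.0050, -1.4800)
ω + α·dt = (1.4007, 1.0601, 0.8704)
q⊗(0,ω) = (-0.2000000, 0.5399498, 0.2571070, 1.8363963)
updated quaternion q' = (0.7050, 0.5053, -0.4973, 0.0184)
a = F/m = (0.6000, -0.2400, -0.0600)
new position p' = (-0.0740, 1.4240, 2.0240)
new velocity v' = (1.3120, 1.1952, 1.1988)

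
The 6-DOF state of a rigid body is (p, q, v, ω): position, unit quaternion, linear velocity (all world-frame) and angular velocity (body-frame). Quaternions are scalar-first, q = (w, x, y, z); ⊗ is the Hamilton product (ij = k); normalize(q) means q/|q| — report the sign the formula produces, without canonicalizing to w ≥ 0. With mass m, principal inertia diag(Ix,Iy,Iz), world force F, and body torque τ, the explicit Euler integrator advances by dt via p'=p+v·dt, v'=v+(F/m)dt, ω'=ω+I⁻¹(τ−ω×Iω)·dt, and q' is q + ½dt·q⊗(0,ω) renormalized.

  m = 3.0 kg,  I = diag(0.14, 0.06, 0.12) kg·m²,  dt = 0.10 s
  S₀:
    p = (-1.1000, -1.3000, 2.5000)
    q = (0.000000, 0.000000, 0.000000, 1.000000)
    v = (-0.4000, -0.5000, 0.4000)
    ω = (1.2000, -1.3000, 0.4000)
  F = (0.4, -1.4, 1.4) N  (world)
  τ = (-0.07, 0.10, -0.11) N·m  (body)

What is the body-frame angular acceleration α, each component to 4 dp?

α = (-0.2771, 1.5067, -1.9567)

ω×(Iω) gyroscopic = (-0.0312, 0.0096, 0.1248)
α = I⁻¹(τ − ω×Iω) = (-0.2771, 1.5067, -1.9567)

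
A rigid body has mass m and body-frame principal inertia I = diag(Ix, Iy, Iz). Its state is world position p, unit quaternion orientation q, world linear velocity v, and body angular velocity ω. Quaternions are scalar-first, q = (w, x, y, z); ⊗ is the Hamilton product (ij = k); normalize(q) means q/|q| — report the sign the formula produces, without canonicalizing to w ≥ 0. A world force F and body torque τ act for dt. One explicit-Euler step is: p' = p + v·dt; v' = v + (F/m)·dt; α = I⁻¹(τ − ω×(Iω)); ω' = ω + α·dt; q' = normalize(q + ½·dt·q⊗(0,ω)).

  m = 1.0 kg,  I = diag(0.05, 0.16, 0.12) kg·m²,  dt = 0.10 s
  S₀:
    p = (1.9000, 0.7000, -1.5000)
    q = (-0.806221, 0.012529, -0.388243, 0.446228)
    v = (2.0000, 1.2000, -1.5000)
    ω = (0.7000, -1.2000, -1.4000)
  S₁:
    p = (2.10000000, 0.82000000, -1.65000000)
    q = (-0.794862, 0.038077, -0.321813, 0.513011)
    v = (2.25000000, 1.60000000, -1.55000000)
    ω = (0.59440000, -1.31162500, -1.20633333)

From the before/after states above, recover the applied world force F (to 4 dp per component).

F = (2.5000, 4.0000, -0.5000)

Δv = v₁−v₀ = (0.25000000, 0.40000000, -0.05000000)
F = m·Δv/dt = (2.5000, 4.0000, -0.5000)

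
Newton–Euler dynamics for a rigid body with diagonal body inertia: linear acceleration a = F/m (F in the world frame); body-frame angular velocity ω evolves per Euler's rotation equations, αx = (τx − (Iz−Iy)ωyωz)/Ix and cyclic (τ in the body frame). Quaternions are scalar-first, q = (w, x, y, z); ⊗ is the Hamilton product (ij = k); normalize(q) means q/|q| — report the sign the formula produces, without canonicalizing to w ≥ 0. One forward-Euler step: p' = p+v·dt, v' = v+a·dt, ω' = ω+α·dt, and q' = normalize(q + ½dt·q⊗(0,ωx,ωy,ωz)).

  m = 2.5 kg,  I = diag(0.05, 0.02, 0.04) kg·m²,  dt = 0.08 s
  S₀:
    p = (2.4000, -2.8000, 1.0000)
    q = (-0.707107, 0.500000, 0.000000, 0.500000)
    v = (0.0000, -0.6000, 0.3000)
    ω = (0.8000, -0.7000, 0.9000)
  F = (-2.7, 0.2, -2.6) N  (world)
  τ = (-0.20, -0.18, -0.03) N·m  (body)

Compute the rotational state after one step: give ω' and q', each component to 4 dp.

ω×(Iω) gyroscopic = (-0.0126, 0.0072, 0.0168)
angular accel α = (-3.7480, -9.3600, -1.1700)
ω' = ω + α·dt = (0.5002, -1.4488, 0.8064)
Hamilton product q⊗(0,ω) = (-0.8500000, -0.2156856, 0.4449749, -0.9863963)
updated quaternion q' = (-0.7400, 0.4906, 0.0178, 0.4598)

ω' = (0.5002, -1.4488, 0.8064)
q' = (-0.7400, 0.4906, 0.0178, 0.4598)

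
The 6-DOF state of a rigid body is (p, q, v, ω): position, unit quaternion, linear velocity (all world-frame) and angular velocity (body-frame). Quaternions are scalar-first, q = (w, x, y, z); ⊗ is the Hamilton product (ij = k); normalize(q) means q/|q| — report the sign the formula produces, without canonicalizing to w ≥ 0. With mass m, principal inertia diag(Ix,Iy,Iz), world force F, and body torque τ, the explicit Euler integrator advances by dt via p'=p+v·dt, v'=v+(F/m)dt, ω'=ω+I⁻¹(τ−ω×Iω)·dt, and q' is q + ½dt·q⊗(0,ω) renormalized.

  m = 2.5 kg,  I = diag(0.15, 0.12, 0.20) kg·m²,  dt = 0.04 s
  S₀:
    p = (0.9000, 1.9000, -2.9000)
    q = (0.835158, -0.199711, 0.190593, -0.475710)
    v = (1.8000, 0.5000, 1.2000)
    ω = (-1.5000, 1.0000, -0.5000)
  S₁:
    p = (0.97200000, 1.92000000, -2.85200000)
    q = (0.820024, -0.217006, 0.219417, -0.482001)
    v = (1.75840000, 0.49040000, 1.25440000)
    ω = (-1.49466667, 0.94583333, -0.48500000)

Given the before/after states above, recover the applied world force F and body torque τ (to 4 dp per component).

v₁ − v₀ = (-0.04160000, -0.00960000, 0.05440000)
F = m·Δv/dt = (-2.6000, -0.6000, 3.4000)
ω₁ − ω₀ = (0.00533333, -0.05416667, 0.01500000)
gyro term ω₀×Iω₀ = (-0.0400, -0.0375, 0.0450)
τ = I·(Δω/dt) + ω₀×(Iω₀) = (-0.0200, -0.2000, 0.1200)

F = (-2.6000, -0.6000, 3.4000)
τ = (-0.0200, -0.2000, 0.1200)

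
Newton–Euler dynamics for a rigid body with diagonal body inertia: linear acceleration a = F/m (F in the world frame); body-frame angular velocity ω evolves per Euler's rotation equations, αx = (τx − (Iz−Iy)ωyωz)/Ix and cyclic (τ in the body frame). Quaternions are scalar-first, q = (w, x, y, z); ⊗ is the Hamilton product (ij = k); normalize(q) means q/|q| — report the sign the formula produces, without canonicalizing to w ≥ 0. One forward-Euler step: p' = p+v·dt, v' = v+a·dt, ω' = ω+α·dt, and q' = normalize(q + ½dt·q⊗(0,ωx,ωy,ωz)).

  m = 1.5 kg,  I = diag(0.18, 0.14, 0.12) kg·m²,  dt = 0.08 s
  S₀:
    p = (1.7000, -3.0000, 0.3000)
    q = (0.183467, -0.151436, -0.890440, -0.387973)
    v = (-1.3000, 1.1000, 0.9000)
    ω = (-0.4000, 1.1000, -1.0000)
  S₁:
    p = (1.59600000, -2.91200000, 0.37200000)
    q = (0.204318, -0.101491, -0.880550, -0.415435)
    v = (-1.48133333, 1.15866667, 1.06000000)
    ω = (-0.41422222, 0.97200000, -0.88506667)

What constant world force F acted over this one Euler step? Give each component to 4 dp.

velocity change Δv = (-0.18133333, 0.05866667, 0.16000000)
m·(v₁−v₀)/dt = (-3.4000, 1.1000, 3.0000)

F = (-3.4000, 1.1000, 3.0000)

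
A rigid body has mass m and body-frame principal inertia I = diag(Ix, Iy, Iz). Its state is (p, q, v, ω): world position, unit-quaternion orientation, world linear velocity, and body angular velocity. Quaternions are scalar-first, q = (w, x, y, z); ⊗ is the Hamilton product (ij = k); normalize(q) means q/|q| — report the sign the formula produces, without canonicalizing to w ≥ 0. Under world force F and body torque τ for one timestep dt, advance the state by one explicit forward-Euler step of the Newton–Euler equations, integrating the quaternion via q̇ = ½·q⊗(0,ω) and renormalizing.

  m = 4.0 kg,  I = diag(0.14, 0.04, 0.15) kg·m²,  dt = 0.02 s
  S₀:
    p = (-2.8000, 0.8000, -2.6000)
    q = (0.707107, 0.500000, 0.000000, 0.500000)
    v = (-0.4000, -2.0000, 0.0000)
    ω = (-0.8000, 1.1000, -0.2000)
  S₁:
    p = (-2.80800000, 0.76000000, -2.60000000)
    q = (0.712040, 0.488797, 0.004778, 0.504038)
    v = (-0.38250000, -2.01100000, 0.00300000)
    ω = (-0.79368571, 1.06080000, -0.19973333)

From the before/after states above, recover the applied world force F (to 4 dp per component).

F = (3.5000, -2.2000, 0.6000)

Δv = v₁−v₀ = (0.01750000, -0.01100000, 0.00300000)
F = m·Δv/dt = (3.5000, -2.2000, 0.6000)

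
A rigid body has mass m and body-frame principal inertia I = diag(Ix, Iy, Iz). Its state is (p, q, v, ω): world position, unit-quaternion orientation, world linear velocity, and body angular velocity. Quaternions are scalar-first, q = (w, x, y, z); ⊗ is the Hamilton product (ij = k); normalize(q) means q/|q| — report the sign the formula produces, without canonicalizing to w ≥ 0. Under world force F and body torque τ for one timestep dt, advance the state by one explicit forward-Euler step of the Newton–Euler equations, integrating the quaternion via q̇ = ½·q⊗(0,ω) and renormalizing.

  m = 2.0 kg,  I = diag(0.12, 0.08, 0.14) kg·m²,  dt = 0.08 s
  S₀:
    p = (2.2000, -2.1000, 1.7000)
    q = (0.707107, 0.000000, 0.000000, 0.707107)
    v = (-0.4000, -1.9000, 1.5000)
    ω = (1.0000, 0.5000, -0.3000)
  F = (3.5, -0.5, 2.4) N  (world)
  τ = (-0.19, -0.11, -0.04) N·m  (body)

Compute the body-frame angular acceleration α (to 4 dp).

gyro term ω×Iω = (-0.0090, 0.0060, -0.0200)
(τ − ω×Iω)/I = (-1.5083, -1.4500, -0.1429)

α = (-1.5083, -1.4500, -0.1429)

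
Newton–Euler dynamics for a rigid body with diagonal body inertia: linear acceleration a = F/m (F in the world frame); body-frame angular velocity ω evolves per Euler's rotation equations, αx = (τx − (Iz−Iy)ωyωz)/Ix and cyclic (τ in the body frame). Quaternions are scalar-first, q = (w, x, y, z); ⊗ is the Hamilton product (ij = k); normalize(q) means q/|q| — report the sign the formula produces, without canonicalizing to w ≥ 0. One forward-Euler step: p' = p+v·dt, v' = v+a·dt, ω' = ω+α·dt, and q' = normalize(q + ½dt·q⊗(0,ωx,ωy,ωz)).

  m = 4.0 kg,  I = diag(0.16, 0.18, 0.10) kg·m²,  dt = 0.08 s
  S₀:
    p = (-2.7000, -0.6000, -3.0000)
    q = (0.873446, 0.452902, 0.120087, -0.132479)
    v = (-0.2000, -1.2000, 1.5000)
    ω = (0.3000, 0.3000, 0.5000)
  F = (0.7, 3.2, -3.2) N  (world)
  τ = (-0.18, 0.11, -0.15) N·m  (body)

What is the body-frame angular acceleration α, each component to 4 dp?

α = (-1.0500, 0.5611, -1.5180)

gyro term ω×Iω = (-0.0120, 0.0090, 0.0018)
(τ − ω×Iω)/I = (-1.0500, 0.5611, -1.5180)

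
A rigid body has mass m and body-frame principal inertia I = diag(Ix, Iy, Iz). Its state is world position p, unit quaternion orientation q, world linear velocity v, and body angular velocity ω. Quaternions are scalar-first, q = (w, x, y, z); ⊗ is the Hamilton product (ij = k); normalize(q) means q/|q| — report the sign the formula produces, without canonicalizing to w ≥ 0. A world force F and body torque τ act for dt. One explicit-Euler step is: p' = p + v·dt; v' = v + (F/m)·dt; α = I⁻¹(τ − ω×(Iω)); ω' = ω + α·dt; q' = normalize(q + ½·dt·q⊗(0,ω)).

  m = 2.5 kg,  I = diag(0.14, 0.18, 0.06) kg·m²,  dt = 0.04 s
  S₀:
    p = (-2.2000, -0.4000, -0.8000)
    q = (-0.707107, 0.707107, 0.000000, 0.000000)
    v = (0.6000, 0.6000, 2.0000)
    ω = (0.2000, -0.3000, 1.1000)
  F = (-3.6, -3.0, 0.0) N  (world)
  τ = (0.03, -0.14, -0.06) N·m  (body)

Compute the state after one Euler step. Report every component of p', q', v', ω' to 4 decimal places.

p' = (-2.1760, -0.3760, -0.7200)
q' = (-0.7097, 0.7041, -0.0113, -0.0198)
v' = (0.5424, 0.5520, 2.0000)
ω' = (0.1973, -0.3350, 1.0616)

linear accel F/m = (-1.4400, -1.2000, 0.0000)
p + v·dt = (-2.1760, -0.3760, -0.7200)
v' = v + a·dt = (0.5424, 0.5520, 2.0000)
precession coupling ω×(Iω) = (0.0396, 0.0176, -0.0024)
α = I⁻¹(τ − ω×Iω) = (-0.0686, -0.8756, -0.9600)
ω' = ω + α·dt = (0.1973, -0.3350, 1.0616)
q⊗(0,ω) = (-0.1414214, -0.1414214, -0.5656856, -0.9899498)
updated quaternion q' = (-0.7097, 0.7041, -0.0113, -0.0198)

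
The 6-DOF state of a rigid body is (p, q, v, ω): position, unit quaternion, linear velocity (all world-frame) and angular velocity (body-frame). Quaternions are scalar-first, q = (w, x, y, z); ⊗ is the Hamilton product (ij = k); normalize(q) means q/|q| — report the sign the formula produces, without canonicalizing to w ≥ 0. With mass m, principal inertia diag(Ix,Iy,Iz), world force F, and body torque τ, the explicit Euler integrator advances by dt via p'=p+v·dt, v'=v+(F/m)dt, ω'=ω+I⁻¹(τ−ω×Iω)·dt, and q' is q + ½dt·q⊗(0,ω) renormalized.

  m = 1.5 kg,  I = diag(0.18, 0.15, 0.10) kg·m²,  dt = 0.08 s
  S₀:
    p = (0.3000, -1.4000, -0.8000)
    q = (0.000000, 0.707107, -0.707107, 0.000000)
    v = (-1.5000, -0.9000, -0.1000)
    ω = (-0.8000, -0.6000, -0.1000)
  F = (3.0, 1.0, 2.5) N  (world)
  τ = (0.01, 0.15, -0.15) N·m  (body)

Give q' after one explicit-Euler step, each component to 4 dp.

Hamilton product q⊗(0,ω) = (0.1414214, 0.0707107, 0.0707107, -0.9899498)
q' = normalize(q + ½dt·q⊗(0,ω)) = (0.0057, 0.7094, -0.7037, -0.0396)

q' = (0.0057, 0.7094, -0.7037, -0.0396)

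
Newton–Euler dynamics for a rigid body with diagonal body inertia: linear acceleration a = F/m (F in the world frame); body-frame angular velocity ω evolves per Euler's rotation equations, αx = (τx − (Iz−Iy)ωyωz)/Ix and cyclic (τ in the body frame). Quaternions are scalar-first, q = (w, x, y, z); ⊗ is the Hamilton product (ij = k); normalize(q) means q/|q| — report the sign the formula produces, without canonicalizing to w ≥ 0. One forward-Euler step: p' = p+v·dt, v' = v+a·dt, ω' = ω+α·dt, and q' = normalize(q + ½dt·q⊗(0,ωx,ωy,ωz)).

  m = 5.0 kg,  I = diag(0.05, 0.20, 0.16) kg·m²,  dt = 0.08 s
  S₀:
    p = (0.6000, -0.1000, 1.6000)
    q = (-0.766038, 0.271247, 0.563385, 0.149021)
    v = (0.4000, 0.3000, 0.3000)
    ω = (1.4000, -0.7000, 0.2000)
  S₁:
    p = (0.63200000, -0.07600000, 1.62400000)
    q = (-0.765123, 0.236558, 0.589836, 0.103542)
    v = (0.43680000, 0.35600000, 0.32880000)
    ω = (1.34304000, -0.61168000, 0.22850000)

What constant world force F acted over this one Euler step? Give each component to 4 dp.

F = (2.3000, 3.5000, 1.8000)

Δv = v₁−v₀ = (0.03680000, 0.05600000, 0.02880000)
m·(v₁−v₀)/dt = (2.3000, 3.5000, 1.8000)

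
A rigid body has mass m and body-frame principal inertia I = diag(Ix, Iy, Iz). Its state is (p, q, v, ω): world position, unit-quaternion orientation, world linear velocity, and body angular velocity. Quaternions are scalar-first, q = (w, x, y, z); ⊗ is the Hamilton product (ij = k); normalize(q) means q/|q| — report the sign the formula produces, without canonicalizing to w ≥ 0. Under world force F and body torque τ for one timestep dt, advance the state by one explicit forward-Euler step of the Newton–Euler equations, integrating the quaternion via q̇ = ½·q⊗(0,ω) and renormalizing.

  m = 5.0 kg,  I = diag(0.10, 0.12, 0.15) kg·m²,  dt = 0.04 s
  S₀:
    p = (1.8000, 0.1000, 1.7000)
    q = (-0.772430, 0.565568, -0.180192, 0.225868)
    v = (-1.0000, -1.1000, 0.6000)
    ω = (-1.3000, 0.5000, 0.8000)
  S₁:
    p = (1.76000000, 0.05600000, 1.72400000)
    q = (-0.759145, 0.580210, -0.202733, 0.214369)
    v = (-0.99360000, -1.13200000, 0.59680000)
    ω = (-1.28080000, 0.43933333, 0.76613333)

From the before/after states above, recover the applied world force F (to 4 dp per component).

v₁ − v₀ = (0.00640000, -0.03200000, -0.00320000)
applied force F = (0.8000, -4.0000, -0.4000)

F = (0.8000, -4.0000, -0.4000)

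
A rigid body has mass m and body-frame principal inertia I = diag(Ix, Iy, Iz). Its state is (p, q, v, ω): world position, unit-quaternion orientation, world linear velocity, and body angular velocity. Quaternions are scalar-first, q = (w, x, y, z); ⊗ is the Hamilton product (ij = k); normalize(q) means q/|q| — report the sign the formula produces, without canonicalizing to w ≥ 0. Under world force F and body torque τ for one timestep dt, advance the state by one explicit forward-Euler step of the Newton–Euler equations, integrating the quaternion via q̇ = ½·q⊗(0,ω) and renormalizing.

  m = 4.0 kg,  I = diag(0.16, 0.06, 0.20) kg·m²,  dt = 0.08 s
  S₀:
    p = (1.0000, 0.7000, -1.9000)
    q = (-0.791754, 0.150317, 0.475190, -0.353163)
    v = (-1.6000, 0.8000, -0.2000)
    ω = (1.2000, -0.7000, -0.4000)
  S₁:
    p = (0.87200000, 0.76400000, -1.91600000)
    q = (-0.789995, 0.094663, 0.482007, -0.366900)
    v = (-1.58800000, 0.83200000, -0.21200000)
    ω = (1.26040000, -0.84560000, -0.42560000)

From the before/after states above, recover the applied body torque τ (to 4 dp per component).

rate change Δω = (0.06040000, -0.14560000, -0.02560000)
τ = I·(Δω/dt) + ω₀×(Iω₀) = (0.1600, -0.0900, 0.0200)

τ = (0.1600, -0.0900, 0.0200)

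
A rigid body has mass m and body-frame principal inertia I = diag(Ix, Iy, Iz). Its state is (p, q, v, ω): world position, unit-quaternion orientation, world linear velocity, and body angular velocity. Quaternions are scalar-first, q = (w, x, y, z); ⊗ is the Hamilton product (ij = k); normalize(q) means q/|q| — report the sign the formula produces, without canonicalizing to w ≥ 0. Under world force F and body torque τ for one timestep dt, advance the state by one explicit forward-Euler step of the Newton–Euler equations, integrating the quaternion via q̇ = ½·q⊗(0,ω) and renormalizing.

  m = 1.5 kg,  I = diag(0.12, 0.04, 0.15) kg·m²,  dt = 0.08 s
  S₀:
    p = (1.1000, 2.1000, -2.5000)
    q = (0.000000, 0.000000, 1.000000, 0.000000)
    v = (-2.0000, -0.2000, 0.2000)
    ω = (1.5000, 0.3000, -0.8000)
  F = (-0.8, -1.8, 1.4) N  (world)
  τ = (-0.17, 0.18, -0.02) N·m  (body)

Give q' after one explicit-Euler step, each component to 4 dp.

q' = (-0.0120, -0.0319, 0.9976, -0.0599)

2q̇ = q⊗(0,ω) = (-0.3000000, -0.8000000, 0.0000000, -1.5000000)
q' = normalize(q + ½dt·q⊗(0,ω)) = (-0.0120, -0.0319, 0.9976, -0.0599)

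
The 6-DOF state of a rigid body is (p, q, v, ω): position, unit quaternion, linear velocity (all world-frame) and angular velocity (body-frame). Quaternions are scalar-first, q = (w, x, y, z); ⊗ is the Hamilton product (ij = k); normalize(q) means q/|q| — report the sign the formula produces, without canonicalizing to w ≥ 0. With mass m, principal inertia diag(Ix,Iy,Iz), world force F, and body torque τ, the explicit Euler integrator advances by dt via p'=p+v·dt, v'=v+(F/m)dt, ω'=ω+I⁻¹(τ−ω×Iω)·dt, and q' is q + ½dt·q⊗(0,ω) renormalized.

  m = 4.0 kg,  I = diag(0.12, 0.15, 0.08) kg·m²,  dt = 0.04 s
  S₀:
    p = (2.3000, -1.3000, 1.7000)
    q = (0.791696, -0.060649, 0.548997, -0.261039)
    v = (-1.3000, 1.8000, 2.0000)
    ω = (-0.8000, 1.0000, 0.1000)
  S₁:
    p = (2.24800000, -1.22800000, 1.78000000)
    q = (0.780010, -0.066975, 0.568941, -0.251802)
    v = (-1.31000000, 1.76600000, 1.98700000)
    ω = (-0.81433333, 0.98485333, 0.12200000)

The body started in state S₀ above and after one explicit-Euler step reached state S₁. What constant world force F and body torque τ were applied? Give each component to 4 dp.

F = (-1.0000, -3.4000, -1.3000)
τ = (-0.0500, -0.0600, 0.0200)

Δω = ω₁−ω₀ = (-0.01433333, -0.01514667, 0.02200000)
ω₀×(Iω₀) = (-0.0070, -0.0032, -0.0240)
applied torque τ = (-0.0500, -0.0600, 0.0200)
v₁ − v₀ = (-0.01000000, -0.03400000, -0.01300000)
applied force F = (-1.0000, -3.4000, -1.3000)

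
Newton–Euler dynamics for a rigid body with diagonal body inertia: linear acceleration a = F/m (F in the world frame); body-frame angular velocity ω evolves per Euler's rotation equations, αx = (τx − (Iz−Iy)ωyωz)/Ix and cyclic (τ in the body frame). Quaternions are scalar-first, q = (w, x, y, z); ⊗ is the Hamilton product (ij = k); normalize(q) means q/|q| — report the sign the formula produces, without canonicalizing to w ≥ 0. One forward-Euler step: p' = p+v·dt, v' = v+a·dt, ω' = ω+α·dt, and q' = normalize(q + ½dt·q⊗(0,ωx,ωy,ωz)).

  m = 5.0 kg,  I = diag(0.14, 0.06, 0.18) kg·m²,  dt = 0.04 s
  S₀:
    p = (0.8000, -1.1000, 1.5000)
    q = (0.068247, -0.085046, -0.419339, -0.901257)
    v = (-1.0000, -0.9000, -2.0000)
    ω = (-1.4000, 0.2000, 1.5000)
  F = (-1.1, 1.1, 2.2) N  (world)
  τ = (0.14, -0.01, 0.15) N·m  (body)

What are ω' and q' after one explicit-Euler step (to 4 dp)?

angular accel α = (0.7429, -1.5667, 0.7089)
new body rate ω' = (-1.3703, 0.1373, 1.5284)
q⊗(0,ω) = (1.3166889, -0.5443029, 1.4029782, -0.5017133)
q' = normalize(q + ½dt·q⊗(0,ω)) = (0.0945, -0.0959, -0.3909, -0.9105)

ω' = (-1.3703, 0.1373, 1.5284)
q' = (0.0945, -0.0959, -0.3909, -0.9105)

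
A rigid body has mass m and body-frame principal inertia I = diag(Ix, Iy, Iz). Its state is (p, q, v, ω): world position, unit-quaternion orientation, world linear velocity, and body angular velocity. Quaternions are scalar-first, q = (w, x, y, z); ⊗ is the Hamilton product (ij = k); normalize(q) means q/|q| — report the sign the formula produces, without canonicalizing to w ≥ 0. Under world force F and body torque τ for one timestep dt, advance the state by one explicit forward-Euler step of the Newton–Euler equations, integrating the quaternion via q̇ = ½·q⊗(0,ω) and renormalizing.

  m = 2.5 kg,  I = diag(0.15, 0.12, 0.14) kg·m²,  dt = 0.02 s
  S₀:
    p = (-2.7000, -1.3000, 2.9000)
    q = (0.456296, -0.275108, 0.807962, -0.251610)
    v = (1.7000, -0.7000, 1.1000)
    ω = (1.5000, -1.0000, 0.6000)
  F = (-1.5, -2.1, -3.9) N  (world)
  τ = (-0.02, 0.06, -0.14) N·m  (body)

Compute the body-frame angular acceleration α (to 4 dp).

ω×(Iω) gyroscopic = (-0.0120, 0.0090, 0.0450)
(τ − ω×Iω)/I = (-0.0533, 0.4250, -1.3214)

α = (-0.0533, 0.4250, -1.3214)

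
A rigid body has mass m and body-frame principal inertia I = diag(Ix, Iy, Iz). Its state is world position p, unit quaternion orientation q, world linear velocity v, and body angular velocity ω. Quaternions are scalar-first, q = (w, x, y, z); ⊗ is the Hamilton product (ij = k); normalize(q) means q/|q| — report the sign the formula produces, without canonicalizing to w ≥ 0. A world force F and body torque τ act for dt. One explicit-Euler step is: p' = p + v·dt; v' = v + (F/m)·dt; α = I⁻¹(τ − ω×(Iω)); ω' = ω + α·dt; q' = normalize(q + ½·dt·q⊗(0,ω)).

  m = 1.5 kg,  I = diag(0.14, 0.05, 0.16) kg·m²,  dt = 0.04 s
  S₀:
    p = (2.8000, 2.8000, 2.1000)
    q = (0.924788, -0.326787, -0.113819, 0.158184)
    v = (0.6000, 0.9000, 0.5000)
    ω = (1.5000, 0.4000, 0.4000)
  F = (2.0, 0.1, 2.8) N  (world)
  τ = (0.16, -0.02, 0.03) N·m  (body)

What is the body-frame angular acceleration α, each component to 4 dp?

ω×(Iω) gyroscopic = (0.0176, -0.0120, -0.0540)
α = I⁻¹(τ − ω×Iω) = (1.0171, -0.1600, 0.5250)

α = (1.0171, -0.1600, 0.5250)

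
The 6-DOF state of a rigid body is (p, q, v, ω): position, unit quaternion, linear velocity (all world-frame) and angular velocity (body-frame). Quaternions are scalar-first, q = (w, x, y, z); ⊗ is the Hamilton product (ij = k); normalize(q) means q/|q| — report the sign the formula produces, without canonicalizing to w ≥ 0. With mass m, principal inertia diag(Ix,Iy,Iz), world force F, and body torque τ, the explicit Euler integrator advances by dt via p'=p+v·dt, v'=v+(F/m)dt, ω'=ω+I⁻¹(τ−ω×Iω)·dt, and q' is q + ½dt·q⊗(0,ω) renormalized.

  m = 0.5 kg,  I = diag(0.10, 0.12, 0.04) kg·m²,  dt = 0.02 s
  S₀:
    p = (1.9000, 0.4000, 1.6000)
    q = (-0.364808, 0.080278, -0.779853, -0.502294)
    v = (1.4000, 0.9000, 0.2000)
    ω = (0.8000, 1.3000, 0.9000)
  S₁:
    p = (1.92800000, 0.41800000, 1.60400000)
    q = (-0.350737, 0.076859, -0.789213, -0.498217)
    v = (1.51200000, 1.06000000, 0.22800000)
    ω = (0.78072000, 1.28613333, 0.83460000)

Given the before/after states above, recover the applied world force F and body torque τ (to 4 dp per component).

F = (2.8000, 4.0000, 0.7000)
τ = (-0.1900, -0.0400, -0.1100)

v₁ − v₀ = (0.11200000, 0.16000000, 0.02800000)
m·(v₁−v₀)/dt = (2.8000, 4.0000, 0.7000)
ω₁ − ω₀ = (-0.01928000, -0.01386667, -0.06540000)
ω₀×(Iω₀) = (-0.0936, 0.0432, 0.0208)
I·α + gyro = (-0.1900, -0.0400, -0.1100)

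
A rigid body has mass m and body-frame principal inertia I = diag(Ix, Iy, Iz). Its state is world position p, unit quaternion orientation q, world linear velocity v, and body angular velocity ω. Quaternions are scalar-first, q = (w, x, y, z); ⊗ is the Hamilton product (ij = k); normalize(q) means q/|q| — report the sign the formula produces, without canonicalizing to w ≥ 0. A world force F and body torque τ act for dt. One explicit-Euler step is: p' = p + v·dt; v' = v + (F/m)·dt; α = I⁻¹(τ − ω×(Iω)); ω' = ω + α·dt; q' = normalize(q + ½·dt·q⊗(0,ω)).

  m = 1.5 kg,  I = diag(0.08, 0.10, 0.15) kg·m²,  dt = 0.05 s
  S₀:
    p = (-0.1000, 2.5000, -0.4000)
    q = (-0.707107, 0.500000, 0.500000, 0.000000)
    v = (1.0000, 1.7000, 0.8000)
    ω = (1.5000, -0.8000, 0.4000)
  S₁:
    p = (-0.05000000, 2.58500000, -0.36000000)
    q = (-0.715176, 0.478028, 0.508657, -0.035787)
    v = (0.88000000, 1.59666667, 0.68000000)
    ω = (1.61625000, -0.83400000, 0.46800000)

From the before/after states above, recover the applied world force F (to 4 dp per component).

v₁ − v₀ = (-0.12000000, -0.10333333, -0.12000000)
m·(v₁−v₀)/dt = (-3.6000, -3.1000, -3.6000)

F = (-3.6000, -3.1000, -3.6000)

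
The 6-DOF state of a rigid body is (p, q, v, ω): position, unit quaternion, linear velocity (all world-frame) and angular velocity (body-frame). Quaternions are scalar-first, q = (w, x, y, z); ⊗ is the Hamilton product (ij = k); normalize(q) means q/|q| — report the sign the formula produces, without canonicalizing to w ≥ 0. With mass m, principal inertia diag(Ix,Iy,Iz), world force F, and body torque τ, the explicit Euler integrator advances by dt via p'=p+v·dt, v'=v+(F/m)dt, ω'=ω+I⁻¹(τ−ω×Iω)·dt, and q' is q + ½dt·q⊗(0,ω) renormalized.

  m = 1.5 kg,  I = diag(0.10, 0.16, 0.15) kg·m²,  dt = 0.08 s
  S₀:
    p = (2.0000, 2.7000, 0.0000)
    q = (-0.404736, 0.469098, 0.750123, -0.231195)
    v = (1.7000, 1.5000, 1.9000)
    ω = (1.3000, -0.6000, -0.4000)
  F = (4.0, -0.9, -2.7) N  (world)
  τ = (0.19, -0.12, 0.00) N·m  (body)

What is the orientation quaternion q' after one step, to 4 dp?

q' = (-0.4141, 0.4297, 0.7540, -0.2745)

2q̇ = q⊗(0,ω) = (-0.2522316, -0.9649230, 0.1299273, -1.0947243)
updated quaternion q' = (-0.4141, 0.4297, 0.7540, -0.2745)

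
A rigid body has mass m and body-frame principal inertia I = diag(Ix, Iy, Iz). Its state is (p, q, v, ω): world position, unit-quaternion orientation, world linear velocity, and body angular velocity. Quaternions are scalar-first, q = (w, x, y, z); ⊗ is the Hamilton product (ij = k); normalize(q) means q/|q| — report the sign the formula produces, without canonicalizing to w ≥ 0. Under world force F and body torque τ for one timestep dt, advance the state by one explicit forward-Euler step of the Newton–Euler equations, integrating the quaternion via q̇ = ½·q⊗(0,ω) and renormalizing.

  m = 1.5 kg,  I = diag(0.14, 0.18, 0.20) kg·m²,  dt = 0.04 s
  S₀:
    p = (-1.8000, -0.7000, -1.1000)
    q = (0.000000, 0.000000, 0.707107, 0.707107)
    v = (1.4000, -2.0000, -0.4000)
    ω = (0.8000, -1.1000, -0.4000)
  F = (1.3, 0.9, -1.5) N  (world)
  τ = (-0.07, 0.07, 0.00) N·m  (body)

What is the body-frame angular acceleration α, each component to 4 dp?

α = (-0.5629, 0.2822, 0.1760)

gyro term ω×Iω = (0.0088, 0.0192, -0.0352)
α = I⁻¹(τ − ω×Iω) = (-0.5629, 0.2822, 0.1760)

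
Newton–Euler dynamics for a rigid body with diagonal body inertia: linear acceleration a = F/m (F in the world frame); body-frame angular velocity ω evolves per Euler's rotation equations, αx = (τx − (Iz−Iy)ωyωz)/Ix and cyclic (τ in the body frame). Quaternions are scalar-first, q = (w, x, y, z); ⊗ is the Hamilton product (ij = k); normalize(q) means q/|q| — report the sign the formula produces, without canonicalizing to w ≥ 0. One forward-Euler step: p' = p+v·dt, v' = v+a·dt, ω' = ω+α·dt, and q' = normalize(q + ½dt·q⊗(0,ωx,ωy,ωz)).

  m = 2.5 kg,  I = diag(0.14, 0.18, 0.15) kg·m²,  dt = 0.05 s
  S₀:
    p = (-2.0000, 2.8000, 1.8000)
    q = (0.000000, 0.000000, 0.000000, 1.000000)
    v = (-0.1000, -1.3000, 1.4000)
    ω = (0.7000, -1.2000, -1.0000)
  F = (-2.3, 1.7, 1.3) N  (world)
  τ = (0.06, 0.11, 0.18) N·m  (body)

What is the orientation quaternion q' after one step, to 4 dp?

Hamilton product q⊗(0,ω) = (1.0000000, 1.2000000, 0.7000000, 0.0000000)
updated quaternion q' = (0.0250, 0.0300, 0.0175, 0.9991)

q' = (0.0250, 0.0300, 0.0175, 0.9991)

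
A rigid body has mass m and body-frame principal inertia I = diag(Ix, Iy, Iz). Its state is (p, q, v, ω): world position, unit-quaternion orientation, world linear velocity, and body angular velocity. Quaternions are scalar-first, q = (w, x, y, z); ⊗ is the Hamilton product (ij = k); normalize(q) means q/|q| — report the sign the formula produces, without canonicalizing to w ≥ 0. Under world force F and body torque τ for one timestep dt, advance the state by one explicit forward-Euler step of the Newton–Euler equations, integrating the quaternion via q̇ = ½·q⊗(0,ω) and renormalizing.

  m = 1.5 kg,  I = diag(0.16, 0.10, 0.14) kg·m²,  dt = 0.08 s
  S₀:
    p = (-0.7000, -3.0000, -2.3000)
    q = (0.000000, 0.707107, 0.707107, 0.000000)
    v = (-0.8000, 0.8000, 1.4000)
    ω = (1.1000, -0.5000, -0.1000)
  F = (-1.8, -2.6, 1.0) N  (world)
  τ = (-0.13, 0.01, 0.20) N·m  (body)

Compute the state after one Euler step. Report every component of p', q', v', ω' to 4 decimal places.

p' = (-0.7640, -2.9360, -2.1880)
q' = (-0.0170, 0.7035, 0.7091, -0.0452)
v' = (-0.8960, 0.6613, 1.4533)
ω' = (1.0340, -0.4902, -0.0046)

ω×(Iω) gyroscopic = (0.0020, -0.0022, 0.0330)
(τ − ω×Iω)/I = (-0.8250, 0.1220, 1.1929)
ω' = ω + α·dt = (1.0340, -0.4902, -0.0046)
Hamilton product q⊗(0,ω) = (-0.4242642, -0.0707107, 0.0707107, -1.1313712)
q' = normalize(q + ½dt·q⊗(0,ω)) = (-0.0170, 0.7035, 0.7091, -0.0452)
linear accel F/m = (-1.2000, -1.7333, 0.6667)
new position p' = (-0.7640, -2.9360, -2.1880)
v' = v + a·dt = (-0.8960, 0.6613, 1.4533)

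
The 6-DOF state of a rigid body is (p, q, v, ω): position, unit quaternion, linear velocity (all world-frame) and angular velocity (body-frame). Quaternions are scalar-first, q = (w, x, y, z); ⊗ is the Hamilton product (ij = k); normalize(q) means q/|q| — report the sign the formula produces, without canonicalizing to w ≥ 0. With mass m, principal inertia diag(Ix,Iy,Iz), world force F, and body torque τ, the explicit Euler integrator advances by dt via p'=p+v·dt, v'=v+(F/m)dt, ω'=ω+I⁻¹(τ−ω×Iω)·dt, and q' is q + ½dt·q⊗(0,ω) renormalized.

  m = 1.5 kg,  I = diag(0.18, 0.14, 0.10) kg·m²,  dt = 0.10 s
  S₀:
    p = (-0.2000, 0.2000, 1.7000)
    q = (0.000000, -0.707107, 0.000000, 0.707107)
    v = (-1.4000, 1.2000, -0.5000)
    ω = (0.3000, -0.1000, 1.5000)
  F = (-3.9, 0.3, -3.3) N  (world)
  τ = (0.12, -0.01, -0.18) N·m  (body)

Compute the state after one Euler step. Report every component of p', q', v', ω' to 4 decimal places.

p' = (-0.3400, 0.3200, 1.6500)
q' = (-0.0423, -0.7015, 0.0635, 0.7086)
v' = (-1.6600, 1.2200, -0.7200)
ω' = (0.3633, -0.1329, 1.3188)

linear accel F/m = (-2.6000, 0.2000, -2.2000)
p + v·dt = (-0.3400, 0.3200, 1.6500)
v + (F/m)dt = (-1.6600, 1.2200, -0.7200)
(τ − ω×Iω)/I = (0.6333, -0.3286, -1.8120)
new body rate ω' = (0.3633, -0.1329, 1.3188)
q⊗(0,ω) = (-0.8485284, 0.0707107, 1.2727926, 0.0707107)
updated quaternion q' = (-0.0423, -0.7015, 0.0635, 0.7086)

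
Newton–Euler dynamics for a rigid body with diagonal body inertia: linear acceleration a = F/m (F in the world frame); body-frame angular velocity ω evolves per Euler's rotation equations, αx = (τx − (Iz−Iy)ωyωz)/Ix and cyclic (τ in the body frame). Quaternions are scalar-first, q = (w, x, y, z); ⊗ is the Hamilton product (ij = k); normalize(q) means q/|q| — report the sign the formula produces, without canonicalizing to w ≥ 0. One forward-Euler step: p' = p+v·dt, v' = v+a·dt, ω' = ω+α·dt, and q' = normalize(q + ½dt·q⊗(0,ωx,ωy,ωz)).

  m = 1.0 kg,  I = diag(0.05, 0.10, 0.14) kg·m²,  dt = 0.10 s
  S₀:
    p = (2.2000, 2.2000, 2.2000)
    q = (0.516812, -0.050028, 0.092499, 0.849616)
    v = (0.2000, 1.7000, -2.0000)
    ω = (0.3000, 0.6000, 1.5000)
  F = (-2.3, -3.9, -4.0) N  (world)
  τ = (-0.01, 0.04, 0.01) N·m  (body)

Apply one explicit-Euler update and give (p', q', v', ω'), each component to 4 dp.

p' = (2.2200, 2.3700, 2.0000)
q' = (0.4496, -0.0606, 0.1241, 0.8825)
v' = (-0.0300, 1.3100, -2.4000)
ω' = (0.2080, 0.6805, 1.5007)

ω×(Iω) gyroscopic = (0.0360, -0.0405, 0.0090)
α = I⁻¹(τ − ω×Iω) = (-0.9200, 0.8050, 0.0071)
new body rate ω' = (0.2080, 0.6805, 1.5007)
2q̇ = q⊗(0,ω) = (-1.3149150, -0.2159775, 0.6400140, 0.7174515)
updated quaternion q' = (0.4496, -0.0606, 0.1241, 0.8825)
a = (-2.3000, -3.9000, -4.0000)
p + v·dt = (2.2200, 2.3700, 2.0000)
v' = v + a·dt = (-0.0300, 1.3100, -2.4000)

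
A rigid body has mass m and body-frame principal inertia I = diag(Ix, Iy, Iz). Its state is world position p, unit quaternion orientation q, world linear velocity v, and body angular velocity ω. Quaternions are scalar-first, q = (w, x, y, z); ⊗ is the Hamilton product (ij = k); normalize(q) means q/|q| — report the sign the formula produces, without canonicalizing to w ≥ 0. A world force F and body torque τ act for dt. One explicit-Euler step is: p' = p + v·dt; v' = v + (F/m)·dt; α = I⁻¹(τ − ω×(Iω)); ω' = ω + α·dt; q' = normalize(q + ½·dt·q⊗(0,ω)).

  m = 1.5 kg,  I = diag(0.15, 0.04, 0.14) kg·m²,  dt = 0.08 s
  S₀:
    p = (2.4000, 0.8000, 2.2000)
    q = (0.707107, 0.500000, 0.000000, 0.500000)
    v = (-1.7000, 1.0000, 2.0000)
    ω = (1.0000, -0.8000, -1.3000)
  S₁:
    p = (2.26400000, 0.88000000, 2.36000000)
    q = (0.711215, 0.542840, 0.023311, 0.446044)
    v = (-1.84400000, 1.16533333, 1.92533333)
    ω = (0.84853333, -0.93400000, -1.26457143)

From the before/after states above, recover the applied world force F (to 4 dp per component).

F = (-2.7000, 3.1000, -1.4000)

velocity change Δv = (-0.14400000, 0.16533333, -0.07466667)
m·(v₁−v₀)/dt = (-2.7000, 3.1000, -1.4000)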